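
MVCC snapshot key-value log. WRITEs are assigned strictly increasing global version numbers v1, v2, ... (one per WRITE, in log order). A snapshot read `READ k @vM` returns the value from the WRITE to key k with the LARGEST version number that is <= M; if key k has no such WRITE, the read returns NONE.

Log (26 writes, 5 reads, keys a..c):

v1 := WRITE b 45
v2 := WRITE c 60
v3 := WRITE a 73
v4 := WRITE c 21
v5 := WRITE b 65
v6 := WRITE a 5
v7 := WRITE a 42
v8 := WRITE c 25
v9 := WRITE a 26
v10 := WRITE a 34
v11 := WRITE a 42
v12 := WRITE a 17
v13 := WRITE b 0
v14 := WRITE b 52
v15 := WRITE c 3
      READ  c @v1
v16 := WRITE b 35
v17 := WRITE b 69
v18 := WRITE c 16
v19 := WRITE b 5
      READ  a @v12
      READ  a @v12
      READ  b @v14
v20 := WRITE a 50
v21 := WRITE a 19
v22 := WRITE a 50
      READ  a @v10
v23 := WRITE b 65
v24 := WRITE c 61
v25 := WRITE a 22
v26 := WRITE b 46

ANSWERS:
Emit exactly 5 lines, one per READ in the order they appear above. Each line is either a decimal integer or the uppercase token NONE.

v1: WRITE b=45  (b history now [(1, 45)])
v2: WRITE c=60  (c history now [(2, 60)])
v3: WRITE a=73  (a history now [(3, 73)])
v4: WRITE c=21  (c history now [(2, 60), (4, 21)])
v5: WRITE b=65  (b history now [(1, 45), (5, 65)])
v6: WRITE a=5  (a history now [(3, 73), (6, 5)])
v7: WRITE a=42  (a history now [(3, 73), (6, 5), (7, 42)])
v8: WRITE c=25  (c history now [(2, 60), (4, 21), (8, 25)])
v9: WRITE a=26  (a history now [(3, 73), (6, 5), (7, 42), (9, 26)])
v10: WRITE a=34  (a history now [(3, 73), (6, 5), (7, 42), (9, 26), (10, 34)])
v11: WRITE a=42  (a history now [(3, 73), (6, 5), (7, 42), (9, 26), (10, 34), (11, 42)])
v12: WRITE a=17  (a history now [(3, 73), (6, 5), (7, 42), (9, 26), (10, 34), (11, 42), (12, 17)])
v13: WRITE b=0  (b history now [(1, 45), (5, 65), (13, 0)])
v14: WRITE b=52  (b history now [(1, 45), (5, 65), (13, 0), (14, 52)])
v15: WRITE c=3  (c history now [(2, 60), (4, 21), (8, 25), (15, 3)])
READ c @v1: history=[(2, 60), (4, 21), (8, 25), (15, 3)] -> no version <= 1 -> NONE
v16: WRITE b=35  (b history now [(1, 45), (5, 65), (13, 0), (14, 52), (16, 35)])
v17: WRITE b=69  (b history now [(1, 45), (5, 65), (13, 0), (14, 52), (16, 35), (17, 69)])
v18: WRITE c=16  (c history now [(2, 60), (4, 21), (8, 25), (15, 3), (18, 16)])
v19: WRITE b=5  (b history now [(1, 45), (5, 65), (13, 0), (14, 52), (16, 35), (17, 69), (19, 5)])
READ a @v12: history=[(3, 73), (6, 5), (7, 42), (9, 26), (10, 34), (11, 42), (12, 17)] -> pick v12 -> 17
READ a @v12: history=[(3, 73), (6, 5), (7, 42), (9, 26), (10, 34), (11, 42), (12, 17)] -> pick v12 -> 17
READ b @v14: history=[(1, 45), (5, 65), (13, 0), (14, 52), (16, 35), (17, 69), (19, 5)] -> pick v14 -> 52
v20: WRITE a=50  (a history now [(3, 73), (6, 5), (7, 42), (9, 26), (10, 34), (11, 42), (12, 17), (20, 50)])
v21: WRITE a=19  (a history now [(3, 73), (6, 5), (7, 42), (9, 26), (10, 34), (11, 42), (12, 17), (20, 50), (21, 19)])
v22: WRITE a=50  (a history now [(3, 73), (6, 5), (7, 42), (9, 26), (10, 34), (11, 42), (12, 17), (20, 50), (21, 19), (22, 50)])
READ a @v10: history=[(3, 73), (6, 5), (7, 42), (9, 26), (10, 34), (11, 42), (12, 17), (20, 50), (21, 19), (22, 50)] -> pick v10 -> 34
v23: WRITE b=65  (b history now [(1, 45), (5, 65), (13, 0), (14, 52), (16, 35), (17, 69), (19, 5), (23, 65)])
v24: WRITE c=61  (c history now [(2, 60), (4, 21), (8, 25), (15, 3), (18, 16), (24, 61)])
v25: WRITE a=22  (a history now [(3, 73), (6, 5), (7, 42), (9, 26), (10, 34), (11, 42), (12, 17), (20, 50), (21, 19), (22, 50), (25, 22)])
v26: WRITE b=46  (b history now [(1, 45), (5, 65), (13, 0), (14, 52), (16, 35), (17, 69), (19, 5), (23, 65), (26, 46)])

Answer: NONE
17
17
52
34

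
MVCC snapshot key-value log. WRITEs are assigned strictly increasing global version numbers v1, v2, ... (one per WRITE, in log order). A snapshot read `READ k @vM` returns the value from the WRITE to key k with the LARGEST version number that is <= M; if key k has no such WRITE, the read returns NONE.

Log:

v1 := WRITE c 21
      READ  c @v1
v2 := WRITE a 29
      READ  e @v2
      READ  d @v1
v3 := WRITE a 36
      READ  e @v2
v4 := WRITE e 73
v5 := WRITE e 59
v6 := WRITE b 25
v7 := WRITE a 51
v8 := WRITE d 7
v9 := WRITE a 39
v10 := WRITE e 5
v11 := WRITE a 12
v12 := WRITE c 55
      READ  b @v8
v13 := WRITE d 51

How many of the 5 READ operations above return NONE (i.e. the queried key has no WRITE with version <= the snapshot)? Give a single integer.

v1: WRITE c=21  (c history now [(1, 21)])
READ c @v1: history=[(1, 21)] -> pick v1 -> 21
v2: WRITE a=29  (a history now [(2, 29)])
READ e @v2: history=[] -> no version <= 2 -> NONE
READ d @v1: history=[] -> no version <= 1 -> NONE
v3: WRITE a=36  (a history now [(2, 29), (3, 36)])
READ e @v2: history=[] -> no version <= 2 -> NONE
v4: WRITE e=73  (e history now [(4, 73)])
v5: WRITE e=59  (e history now [(4, 73), (5, 59)])
v6: WRITE b=25  (b history now [(6, 25)])
v7: WRITE a=51  (a history now [(2, 29), (3, 36), (7, 51)])
v8: WRITE d=7  (d history now [(8, 7)])
v9: WRITE a=39  (a history now [(2, 29), (3, 36), (7, 51), (9, 39)])
v10: WRITE e=5  (e history now [(4, 73), (5, 59), (10, 5)])
v11: WRITE a=12  (a history now [(2, 29), (3, 36), (7, 51), (9, 39), (11, 12)])
v12: WRITE c=55  (c history now [(1, 21), (12, 55)])
READ b @v8: history=[(6, 25)] -> pick v6 -> 25
v13: WRITE d=51  (d history now [(8, 7), (13, 51)])
Read results in order: ['21', 'NONE', 'NONE', 'NONE', '25']
NONE count = 3

Answer: 3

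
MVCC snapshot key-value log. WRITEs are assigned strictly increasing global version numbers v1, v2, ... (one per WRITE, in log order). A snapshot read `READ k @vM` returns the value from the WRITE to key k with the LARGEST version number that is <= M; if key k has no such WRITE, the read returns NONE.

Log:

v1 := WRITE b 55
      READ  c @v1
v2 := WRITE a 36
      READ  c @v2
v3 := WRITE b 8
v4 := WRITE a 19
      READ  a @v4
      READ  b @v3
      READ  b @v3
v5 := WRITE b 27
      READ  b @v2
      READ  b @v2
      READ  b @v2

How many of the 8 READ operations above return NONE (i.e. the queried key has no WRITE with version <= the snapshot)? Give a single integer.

Answer: 2

Derivation:
v1: WRITE b=55  (b history now [(1, 55)])
READ c @v1: history=[] -> no version <= 1 -> NONE
v2: WRITE a=36  (a history now [(2, 36)])
READ c @v2: history=[] -> no version <= 2 -> NONE
v3: WRITE b=8  (b history now [(1, 55), (3, 8)])
v4: WRITE a=19  (a history now [(2, 36), (4, 19)])
READ a @v4: history=[(2, 36), (4, 19)] -> pick v4 -> 19
READ b @v3: history=[(1, 55), (3, 8)] -> pick v3 -> 8
READ b @v3: history=[(1, 55), (3, 8)] -> pick v3 -> 8
v5: WRITE b=27  (b history now [(1, 55), (3, 8), (5, 27)])
READ b @v2: history=[(1, 55), (3, 8), (5, 27)] -> pick v1 -> 55
READ b @v2: history=[(1, 55), (3, 8), (5, 27)] -> pick v1 -> 55
READ b @v2: history=[(1, 55), (3, 8), (5, 27)] -> pick v1 -> 55
Read results in order: ['NONE', 'NONE', '19', '8', '8', '55', '55', '55']
NONE count = 2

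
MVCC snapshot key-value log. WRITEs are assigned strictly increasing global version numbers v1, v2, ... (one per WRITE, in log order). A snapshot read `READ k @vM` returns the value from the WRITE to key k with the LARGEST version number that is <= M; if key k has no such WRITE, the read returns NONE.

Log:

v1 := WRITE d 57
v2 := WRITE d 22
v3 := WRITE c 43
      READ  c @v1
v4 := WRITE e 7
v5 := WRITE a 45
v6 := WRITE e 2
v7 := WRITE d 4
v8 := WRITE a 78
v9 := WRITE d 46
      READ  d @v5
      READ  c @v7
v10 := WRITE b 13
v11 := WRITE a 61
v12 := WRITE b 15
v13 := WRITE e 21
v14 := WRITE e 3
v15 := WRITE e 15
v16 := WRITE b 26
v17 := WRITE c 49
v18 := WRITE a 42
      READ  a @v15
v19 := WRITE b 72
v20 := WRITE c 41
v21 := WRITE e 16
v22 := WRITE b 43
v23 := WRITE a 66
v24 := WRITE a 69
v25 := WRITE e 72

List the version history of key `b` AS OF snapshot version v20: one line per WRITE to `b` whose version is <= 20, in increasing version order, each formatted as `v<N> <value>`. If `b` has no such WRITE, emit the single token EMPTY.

Answer: v10 13
v12 15
v16 26
v19 72

Derivation:
Scan writes for key=b with version <= 20:
  v1 WRITE d 57 -> skip
  v2 WRITE d 22 -> skip
  v3 WRITE c 43 -> skip
  v4 WRITE e 7 -> skip
  v5 WRITE a 45 -> skip
  v6 WRITE e 2 -> skip
  v7 WRITE d 4 -> skip
  v8 WRITE a 78 -> skip
  v9 WRITE d 46 -> skip
  v10 WRITE b 13 -> keep
  v11 WRITE a 61 -> skip
  v12 WRITE b 15 -> keep
  v13 WRITE e 21 -> skip
  v14 WRITE e 3 -> skip
  v15 WRITE e 15 -> skip
  v16 WRITE b 26 -> keep
  v17 WRITE c 49 -> skip
  v18 WRITE a 42 -> skip
  v19 WRITE b 72 -> keep
  v20 WRITE c 41 -> skip
  v21 WRITE e 16 -> skip
  v22 WRITE b 43 -> drop (> snap)
  v23 WRITE a 66 -> skip
  v24 WRITE a 69 -> skip
  v25 WRITE e 72 -> skip
Collected: [(10, 13), (12, 15), (16, 26), (19, 72)]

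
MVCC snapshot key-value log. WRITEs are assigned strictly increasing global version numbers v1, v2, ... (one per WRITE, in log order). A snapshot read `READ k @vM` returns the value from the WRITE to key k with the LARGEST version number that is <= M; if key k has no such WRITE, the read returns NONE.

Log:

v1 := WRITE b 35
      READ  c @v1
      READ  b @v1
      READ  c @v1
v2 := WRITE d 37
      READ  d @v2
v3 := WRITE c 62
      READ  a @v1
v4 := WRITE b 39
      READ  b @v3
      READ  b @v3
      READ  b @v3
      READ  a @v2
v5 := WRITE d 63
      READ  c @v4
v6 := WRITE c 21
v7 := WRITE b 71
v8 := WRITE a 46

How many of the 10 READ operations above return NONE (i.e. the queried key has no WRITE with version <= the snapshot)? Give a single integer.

v1: WRITE b=35  (b history now [(1, 35)])
READ c @v1: history=[] -> no version <= 1 -> NONE
READ b @v1: history=[(1, 35)] -> pick v1 -> 35
READ c @v1: history=[] -> no version <= 1 -> NONE
v2: WRITE d=37  (d history now [(2, 37)])
READ d @v2: history=[(2, 37)] -> pick v2 -> 37
v3: WRITE c=62  (c history now [(3, 62)])
READ a @v1: history=[] -> no version <= 1 -> NONE
v4: WRITE b=39  (b history now [(1, 35), (4, 39)])
READ b @v3: history=[(1, 35), (4, 39)] -> pick v1 -> 35
READ b @v3: history=[(1, 35), (4, 39)] -> pick v1 -> 35
READ b @v3: history=[(1, 35), (4, 39)] -> pick v1 -> 35
READ a @v2: history=[] -> no version <= 2 -> NONE
v5: WRITE d=63  (d history now [(2, 37), (5, 63)])
READ c @v4: history=[(3, 62)] -> pick v3 -> 62
v6: WRITE c=21  (c history now [(3, 62), (6, 21)])
v7: WRITE b=71  (b history now [(1, 35), (4, 39), (7, 71)])
v8: WRITE a=46  (a history now [(8, 46)])
Read results in order: ['NONE', '35', 'NONE', '37', 'NONE', '35', '35', '35', 'NONE', '62']
NONE count = 4

Answer: 4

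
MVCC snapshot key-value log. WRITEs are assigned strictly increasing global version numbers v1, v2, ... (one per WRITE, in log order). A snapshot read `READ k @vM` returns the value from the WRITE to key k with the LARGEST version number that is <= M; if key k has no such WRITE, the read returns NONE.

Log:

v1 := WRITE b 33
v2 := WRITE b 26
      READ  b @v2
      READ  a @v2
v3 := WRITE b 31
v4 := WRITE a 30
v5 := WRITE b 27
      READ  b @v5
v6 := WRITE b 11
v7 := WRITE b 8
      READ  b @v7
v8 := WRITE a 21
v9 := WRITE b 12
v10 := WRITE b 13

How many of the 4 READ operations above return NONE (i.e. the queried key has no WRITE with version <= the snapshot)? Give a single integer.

v1: WRITE b=33  (b history now [(1, 33)])
v2: WRITE b=26  (b history now [(1, 33), (2, 26)])
READ b @v2: history=[(1, 33), (2, 26)] -> pick v2 -> 26
READ a @v2: history=[] -> no version <= 2 -> NONE
v3: WRITE b=31  (b history now [(1, 33), (2, 26), (3, 31)])
v4: WRITE a=30  (a history now [(4, 30)])
v5: WRITE b=27  (b history now [(1, 33), (2, 26), (3, 31), (5, 27)])
READ b @v5: history=[(1, 33), (2, 26), (3, 31), (5, 27)] -> pick v5 -> 27
v6: WRITE b=11  (b history now [(1, 33), (2, 26), (3, 31), (5, 27), (6, 11)])
v7: WRITE b=8  (b history now [(1, 33), (2, 26), (3, 31), (5, 27), (6, 11), (7, 8)])
READ b @v7: history=[(1, 33), (2, 26), (3, 31), (5, 27), (6, 11), (7, 8)] -> pick v7 -> 8
v8: WRITE a=21  (a history now [(4, 30), (8, 21)])
v9: WRITE b=12  (b history now [(1, 33), (2, 26), (3, 31), (5, 27), (6, 11), (7, 8), (9, 12)])
v10: WRITE b=13  (b history now [(1, 33), (2, 26), (3, 31), (5, 27), (6, 11), (7, 8), (9, 12), (10, 13)])
Read results in order: ['26', 'NONE', '27', '8']
NONE count = 1

Answer: 1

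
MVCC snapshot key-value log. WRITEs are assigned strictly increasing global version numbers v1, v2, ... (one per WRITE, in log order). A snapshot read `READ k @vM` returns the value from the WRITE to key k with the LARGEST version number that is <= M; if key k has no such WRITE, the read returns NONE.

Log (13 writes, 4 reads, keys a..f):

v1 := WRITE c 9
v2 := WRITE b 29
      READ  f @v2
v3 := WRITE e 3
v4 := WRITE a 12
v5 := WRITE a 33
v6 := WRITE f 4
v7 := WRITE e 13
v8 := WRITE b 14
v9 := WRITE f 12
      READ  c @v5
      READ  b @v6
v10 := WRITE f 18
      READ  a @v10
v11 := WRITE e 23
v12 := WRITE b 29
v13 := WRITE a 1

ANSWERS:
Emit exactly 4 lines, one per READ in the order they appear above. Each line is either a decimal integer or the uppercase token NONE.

v1: WRITE c=9  (c history now [(1, 9)])
v2: WRITE b=29  (b history now [(2, 29)])
READ f @v2: history=[] -> no version <= 2 -> NONE
v3: WRITE e=3  (e history now [(3, 3)])
v4: WRITE a=12  (a history now [(4, 12)])
v5: WRITE a=33  (a history now [(4, 12), (5, 33)])
v6: WRITE f=4  (f history now [(6, 4)])
v7: WRITE e=13  (e history now [(3, 3), (7, 13)])
v8: WRITE b=14  (b history now [(2, 29), (8, 14)])
v9: WRITE f=12  (f history now [(6, 4), (9, 12)])
READ c @v5: history=[(1, 9)] -> pick v1 -> 9
READ b @v6: history=[(2, 29), (8, 14)] -> pick v2 -> 29
v10: WRITE f=18  (f history now [(6, 4), (9, 12), (10, 18)])
READ a @v10: history=[(4, 12), (5, 33)] -> pick v5 -> 33
v11: WRITE e=23  (e history now [(3, 3), (7, 13), (11, 23)])
v12: WRITE b=29  (b history now [(2, 29), (8, 14), (12, 29)])
v13: WRITE a=1  (a history now [(4, 12), (5, 33), (13, 1)])

Answer: NONE
9
29
33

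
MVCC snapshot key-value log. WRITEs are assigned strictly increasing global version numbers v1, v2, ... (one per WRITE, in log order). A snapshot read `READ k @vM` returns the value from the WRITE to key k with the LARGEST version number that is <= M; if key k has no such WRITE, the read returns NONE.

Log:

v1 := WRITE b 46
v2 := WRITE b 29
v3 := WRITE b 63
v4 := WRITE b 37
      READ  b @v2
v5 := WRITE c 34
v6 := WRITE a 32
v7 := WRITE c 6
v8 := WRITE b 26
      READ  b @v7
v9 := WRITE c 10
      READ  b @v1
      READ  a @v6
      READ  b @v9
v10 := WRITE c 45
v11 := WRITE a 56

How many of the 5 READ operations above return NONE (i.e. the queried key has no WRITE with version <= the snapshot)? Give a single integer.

Answer: 0

Derivation:
v1: WRITE b=46  (b history now [(1, 46)])
v2: WRITE b=29  (b history now [(1, 46), (2, 29)])
v3: WRITE b=63  (b history now [(1, 46), (2, 29), (3, 63)])
v4: WRITE b=37  (b history now [(1, 46), (2, 29), (3, 63), (4, 37)])
READ b @v2: history=[(1, 46), (2, 29), (3, 63), (4, 37)] -> pick v2 -> 29
v5: WRITE c=34  (c history now [(5, 34)])
v6: WRITE a=32  (a history now [(6, 32)])
v7: WRITE c=6  (c history now [(5, 34), (7, 6)])
v8: WRITE b=26  (b history now [(1, 46), (2, 29), (3, 63), (4, 37), (8, 26)])
READ b @v7: history=[(1, 46), (2, 29), (3, 63), (4, 37), (8, 26)] -> pick v4 -> 37
v9: WRITE c=10  (c history now [(5, 34), (7, 6), (9, 10)])
READ b @v1: history=[(1, 46), (2, 29), (3, 63), (4, 37), (8, 26)] -> pick v1 -> 46
READ a @v6: history=[(6, 32)] -> pick v6 -> 32
READ b @v9: history=[(1, 46), (2, 29), (3, 63), (4, 37), (8, 26)] -> pick v8 -> 26
v10: WRITE c=45  (c history now [(5, 34), (7, 6), (9, 10), (10, 45)])
v11: WRITE a=56  (a history now [(6, 32), (11, 56)])
Read results in order: ['29', '37', '46', '32', '26']
NONE count = 0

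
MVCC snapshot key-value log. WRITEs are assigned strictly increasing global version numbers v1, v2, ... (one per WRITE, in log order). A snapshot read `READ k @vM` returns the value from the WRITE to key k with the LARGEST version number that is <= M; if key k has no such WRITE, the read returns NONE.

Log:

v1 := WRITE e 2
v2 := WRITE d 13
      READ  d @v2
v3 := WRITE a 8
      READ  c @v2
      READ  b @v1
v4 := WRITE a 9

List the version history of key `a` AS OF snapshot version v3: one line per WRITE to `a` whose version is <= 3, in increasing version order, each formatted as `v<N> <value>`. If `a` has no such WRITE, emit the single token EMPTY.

Scan writes for key=a with version <= 3:
  v1 WRITE e 2 -> skip
  v2 WRITE d 13 -> skip
  v3 WRITE a 8 -> keep
  v4 WRITE a 9 -> drop (> snap)
Collected: [(3, 8)]

Answer: v3 8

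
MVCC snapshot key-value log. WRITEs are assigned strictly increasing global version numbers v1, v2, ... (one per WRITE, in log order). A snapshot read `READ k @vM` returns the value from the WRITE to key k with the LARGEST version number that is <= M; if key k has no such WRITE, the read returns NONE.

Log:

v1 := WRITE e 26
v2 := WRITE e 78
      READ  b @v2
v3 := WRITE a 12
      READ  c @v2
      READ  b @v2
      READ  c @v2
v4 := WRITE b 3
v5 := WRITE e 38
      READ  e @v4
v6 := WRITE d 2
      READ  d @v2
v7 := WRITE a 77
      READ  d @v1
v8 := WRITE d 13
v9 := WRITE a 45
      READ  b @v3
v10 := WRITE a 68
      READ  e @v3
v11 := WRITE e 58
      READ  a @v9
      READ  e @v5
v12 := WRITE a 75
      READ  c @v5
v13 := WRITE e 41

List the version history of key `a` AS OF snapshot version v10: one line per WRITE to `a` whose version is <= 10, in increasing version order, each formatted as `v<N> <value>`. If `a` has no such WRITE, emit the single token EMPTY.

Scan writes for key=a with version <= 10:
  v1 WRITE e 26 -> skip
  v2 WRITE e 78 -> skip
  v3 WRITE a 12 -> keep
  v4 WRITE b 3 -> skip
  v5 WRITE e 38 -> skip
  v6 WRITE d 2 -> skip
  v7 WRITE a 77 -> keep
  v8 WRITE d 13 -> skip
  v9 WRITE a 45 -> keep
  v10 WRITE a 68 -> keep
  v11 WRITE e 58 -> skip
  v12 WRITE a 75 -> drop (> snap)
  v13 WRITE e 41 -> skip
Collected: [(3, 12), (7, 77), (9, 45), (10, 68)]

Answer: v3 12
v7 77
v9 45
v10 68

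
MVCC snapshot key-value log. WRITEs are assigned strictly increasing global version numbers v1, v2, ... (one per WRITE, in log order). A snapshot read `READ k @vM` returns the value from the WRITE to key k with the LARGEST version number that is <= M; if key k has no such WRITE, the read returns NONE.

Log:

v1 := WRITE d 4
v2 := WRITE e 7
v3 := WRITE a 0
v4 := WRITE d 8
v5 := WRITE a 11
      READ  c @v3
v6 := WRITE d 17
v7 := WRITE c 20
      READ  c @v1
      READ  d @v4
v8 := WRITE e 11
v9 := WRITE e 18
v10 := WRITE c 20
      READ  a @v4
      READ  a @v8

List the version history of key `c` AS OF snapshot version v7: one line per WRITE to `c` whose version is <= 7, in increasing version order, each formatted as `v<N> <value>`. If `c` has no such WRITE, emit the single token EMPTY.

Answer: v7 20

Derivation:
Scan writes for key=c with version <= 7:
  v1 WRITE d 4 -> skip
  v2 WRITE e 7 -> skip
  v3 WRITE a 0 -> skip
  v4 WRITE d 8 -> skip
  v5 WRITE a 11 -> skip
  v6 WRITE d 17 -> skip
  v7 WRITE c 20 -> keep
  v8 WRITE e 11 -> skip
  v9 WRITE e 18 -> skip
  v10 WRITE c 20 -> drop (> snap)
Collected: [(7, 20)]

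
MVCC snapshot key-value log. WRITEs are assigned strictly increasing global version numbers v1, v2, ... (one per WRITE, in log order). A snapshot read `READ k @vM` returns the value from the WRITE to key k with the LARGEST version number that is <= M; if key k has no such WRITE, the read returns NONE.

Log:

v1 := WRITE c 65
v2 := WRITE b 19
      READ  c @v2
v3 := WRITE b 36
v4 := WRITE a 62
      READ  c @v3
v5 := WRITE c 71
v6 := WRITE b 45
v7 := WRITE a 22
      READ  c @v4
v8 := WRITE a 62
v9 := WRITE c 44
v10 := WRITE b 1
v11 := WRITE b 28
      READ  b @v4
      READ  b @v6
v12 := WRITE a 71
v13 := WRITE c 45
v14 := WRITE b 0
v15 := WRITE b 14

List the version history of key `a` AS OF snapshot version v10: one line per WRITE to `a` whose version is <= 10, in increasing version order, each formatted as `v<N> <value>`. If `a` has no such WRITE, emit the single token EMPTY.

Scan writes for key=a with version <= 10:
  v1 WRITE c 65 -> skip
  v2 WRITE b 19 -> skip
  v3 WRITE b 36 -> skip
  v4 WRITE a 62 -> keep
  v5 WRITE c 71 -> skip
  v6 WRITE b 45 -> skip
  v7 WRITE a 22 -> keep
  v8 WRITE a 62 -> keep
  v9 WRITE c 44 -> skip
  v10 WRITE b 1 -> skip
  v11 WRITE b 28 -> skip
  v12 WRITE a 71 -> drop (> snap)
  v13 WRITE c 45 -> skip
  v14 WRITE b 0 -> skip
  v15 WRITE b 14 -> skip
Collected: [(4, 62), (7, 22), (8, 62)]

Answer: v4 62
v7 22
v8 62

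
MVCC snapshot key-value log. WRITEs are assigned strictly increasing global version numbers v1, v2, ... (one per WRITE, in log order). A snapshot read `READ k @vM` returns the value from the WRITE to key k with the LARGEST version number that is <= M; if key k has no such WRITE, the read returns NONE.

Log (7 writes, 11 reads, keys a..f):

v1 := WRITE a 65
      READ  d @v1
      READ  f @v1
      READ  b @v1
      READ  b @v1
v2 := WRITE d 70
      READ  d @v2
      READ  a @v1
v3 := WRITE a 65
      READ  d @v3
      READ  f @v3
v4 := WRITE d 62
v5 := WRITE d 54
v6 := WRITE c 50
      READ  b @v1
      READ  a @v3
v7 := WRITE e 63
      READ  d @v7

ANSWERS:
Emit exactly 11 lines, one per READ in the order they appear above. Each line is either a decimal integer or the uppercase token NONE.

v1: WRITE a=65  (a history now [(1, 65)])
READ d @v1: history=[] -> no version <= 1 -> NONE
READ f @v1: history=[] -> no version <= 1 -> NONE
READ b @v1: history=[] -> no version <= 1 -> NONE
READ b @v1: history=[] -> no version <= 1 -> NONE
v2: WRITE d=70  (d history now [(2, 70)])
READ d @v2: history=[(2, 70)] -> pick v2 -> 70
READ a @v1: history=[(1, 65)] -> pick v1 -> 65
v3: WRITE a=65  (a history now [(1, 65), (3, 65)])
READ d @v3: history=[(2, 70)] -> pick v2 -> 70
READ f @v3: history=[] -> no version <= 3 -> NONE
v4: WRITE d=62  (d history now [(2, 70), (4, 62)])
v5: WRITE d=54  (d history now [(2, 70), (4, 62), (5, 54)])
v6: WRITE c=50  (c history now [(6, 50)])
READ b @v1: history=[] -> no version <= 1 -> NONE
READ a @v3: history=[(1, 65), (3, 65)] -> pick v3 -> 65
v7: WRITE e=63  (e history now [(7, 63)])
READ d @v7: history=[(2, 70), (4, 62), (5, 54)] -> pick v5 -> 54

Answer: NONE
NONE
NONE
NONE
70
65
70
NONE
NONE
65
54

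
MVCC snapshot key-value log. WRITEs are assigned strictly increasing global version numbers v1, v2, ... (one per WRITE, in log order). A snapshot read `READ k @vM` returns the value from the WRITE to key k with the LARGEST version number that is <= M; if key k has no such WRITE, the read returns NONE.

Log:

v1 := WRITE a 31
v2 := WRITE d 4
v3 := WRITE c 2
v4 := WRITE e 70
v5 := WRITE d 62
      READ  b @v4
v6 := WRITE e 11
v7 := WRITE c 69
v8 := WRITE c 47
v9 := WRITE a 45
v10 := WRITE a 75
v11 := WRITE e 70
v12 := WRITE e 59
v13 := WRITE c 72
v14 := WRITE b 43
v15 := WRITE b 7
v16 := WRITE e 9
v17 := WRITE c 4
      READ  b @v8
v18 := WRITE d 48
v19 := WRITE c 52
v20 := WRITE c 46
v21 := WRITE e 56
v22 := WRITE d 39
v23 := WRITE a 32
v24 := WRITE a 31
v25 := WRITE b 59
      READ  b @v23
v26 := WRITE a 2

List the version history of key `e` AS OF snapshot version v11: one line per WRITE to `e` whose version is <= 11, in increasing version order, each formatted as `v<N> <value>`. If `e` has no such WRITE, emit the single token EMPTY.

Answer: v4 70
v6 11
v11 70

Derivation:
Scan writes for key=e with version <= 11:
  v1 WRITE a 31 -> skip
  v2 WRITE d 4 -> skip
  v3 WRITE c 2 -> skip
  v4 WRITE e 70 -> keep
  v5 WRITE d 62 -> skip
  v6 WRITE e 11 -> keep
  v7 WRITE c 69 -> skip
  v8 WRITE c 47 -> skip
  v9 WRITE a 45 -> skip
  v10 WRITE a 75 -> skip
  v11 WRITE e 70 -> keep
  v12 WRITE e 59 -> drop (> snap)
  v13 WRITE c 72 -> skip
  v14 WRITE b 43 -> skip
  v15 WRITE b 7 -> skip
  v16 WRITE e 9 -> drop (> snap)
  v17 WRITE c 4 -> skip
  v18 WRITE d 48 -> skip
  v19 WRITE c 52 -> skip
  v20 WRITE c 46 -> skip
  v21 WRITE e 56 -> drop (> snap)
  v22 WRITE d 39 -> skip
  v23 WRITE a 32 -> skip
  v24 WRITE a 31 -> skip
  v25 WRITE b 59 -> skip
  v26 WRITE a 2 -> skip
Collected: [(4, 70), (6, 11), (11, 70)]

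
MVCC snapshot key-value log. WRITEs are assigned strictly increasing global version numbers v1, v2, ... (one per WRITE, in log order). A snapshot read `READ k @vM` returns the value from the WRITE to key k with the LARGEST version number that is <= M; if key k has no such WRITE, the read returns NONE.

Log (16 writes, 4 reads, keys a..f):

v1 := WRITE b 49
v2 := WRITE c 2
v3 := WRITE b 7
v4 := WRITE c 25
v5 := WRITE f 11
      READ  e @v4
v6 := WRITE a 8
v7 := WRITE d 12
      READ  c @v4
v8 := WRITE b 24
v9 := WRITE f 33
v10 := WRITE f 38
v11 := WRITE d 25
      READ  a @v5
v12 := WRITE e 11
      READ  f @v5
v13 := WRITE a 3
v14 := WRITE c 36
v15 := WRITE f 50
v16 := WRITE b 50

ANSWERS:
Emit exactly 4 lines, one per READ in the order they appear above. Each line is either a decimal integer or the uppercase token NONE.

v1: WRITE b=49  (b history now [(1, 49)])
v2: WRITE c=2  (c history now [(2, 2)])
v3: WRITE b=7  (b history now [(1, 49), (3, 7)])
v4: WRITE c=25  (c history now [(2, 2), (4, 25)])
v5: WRITE f=11  (f history now [(5, 11)])
READ e @v4: history=[] -> no version <= 4 -> NONE
v6: WRITE a=8  (a history now [(6, 8)])
v7: WRITE d=12  (d history now [(7, 12)])
READ c @v4: history=[(2, 2), (4, 25)] -> pick v4 -> 25
v8: WRITE b=24  (b history now [(1, 49), (3, 7), (8, 24)])
v9: WRITE f=33  (f history now [(5, 11), (9, 33)])
v10: WRITE f=38  (f history now [(5, 11), (9, 33), (10, 38)])
v11: WRITE d=25  (d history now [(7, 12), (11, 25)])
READ a @v5: history=[(6, 8)] -> no version <= 5 -> NONE
v12: WRITE e=11  (e history now [(12, 11)])
READ f @v5: history=[(5, 11), (9, 33), (10, 38)] -> pick v5 -> 11
v13: WRITE a=3  (a history now [(6, 8), (13, 3)])
v14: WRITE c=36  (c history now [(2, 2), (4, 25), (14, 36)])
v15: WRITE f=50  (f history now [(5, 11), (9, 33), (10, 38), (15, 50)])
v16: WRITE b=50  (b history now [(1, 49), (3, 7), (8, 24), (16, 50)])

Answer: NONE
25
NONE
11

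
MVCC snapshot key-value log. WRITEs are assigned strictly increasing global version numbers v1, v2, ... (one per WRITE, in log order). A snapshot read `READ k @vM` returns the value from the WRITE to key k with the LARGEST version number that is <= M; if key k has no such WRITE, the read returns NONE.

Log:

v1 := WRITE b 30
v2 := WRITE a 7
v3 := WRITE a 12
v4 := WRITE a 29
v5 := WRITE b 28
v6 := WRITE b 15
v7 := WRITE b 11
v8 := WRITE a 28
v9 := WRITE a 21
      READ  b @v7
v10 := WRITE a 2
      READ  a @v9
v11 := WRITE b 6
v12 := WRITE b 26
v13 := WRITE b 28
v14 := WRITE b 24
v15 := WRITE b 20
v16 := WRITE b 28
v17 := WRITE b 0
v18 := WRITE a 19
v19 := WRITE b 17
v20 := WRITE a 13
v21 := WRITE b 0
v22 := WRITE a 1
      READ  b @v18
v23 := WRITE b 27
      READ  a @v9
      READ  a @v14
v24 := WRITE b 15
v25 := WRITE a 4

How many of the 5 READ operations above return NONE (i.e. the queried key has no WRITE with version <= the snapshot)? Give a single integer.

Answer: 0

Derivation:
v1: WRITE b=30  (b history now [(1, 30)])
v2: WRITE a=7  (a history now [(2, 7)])
v3: WRITE a=12  (a history now [(2, 7), (3, 12)])
v4: WRITE a=29  (a history now [(2, 7), (3, 12), (4, 29)])
v5: WRITE b=28  (b history now [(1, 30), (5, 28)])
v6: WRITE b=15  (b history now [(1, 30), (5, 28), (6, 15)])
v7: WRITE b=11  (b history now [(1, 30), (5, 28), (6, 15), (7, 11)])
v8: WRITE a=28  (a history now [(2, 7), (3, 12), (4, 29), (8, 28)])
v9: WRITE a=21  (a history now [(2, 7), (3, 12), (4, 29), (8, 28), (9, 21)])
READ b @v7: history=[(1, 30), (5, 28), (6, 15), (7, 11)] -> pick v7 -> 11
v10: WRITE a=2  (a history now [(2, 7), (3, 12), (4, 29), (8, 28), (9, 21), (10, 2)])
READ a @v9: history=[(2, 7), (3, 12), (4, 29), (8, 28), (9, 21), (10, 2)] -> pick v9 -> 21
v11: WRITE b=6  (b history now [(1, 30), (5, 28), (6, 15), (7, 11), (11, 6)])
v12: WRITE b=26  (b history now [(1, 30), (5, 28), (6, 15), (7, 11), (11, 6), (12, 26)])
v13: WRITE b=28  (b history now [(1, 30), (5, 28), (6, 15), (7, 11), (11, 6), (12, 26), (13, 28)])
v14: WRITE b=24  (b history now [(1, 30), (5, 28), (6, 15), (7, 11), (11, 6), (12, 26), (13, 28), (14, 24)])
v15: WRITE b=20  (b history now [(1, 30), (5, 28), (6, 15), (7, 11), (11, 6), (12, 26), (13, 28), (14, 24), (15, 20)])
v16: WRITE b=28  (b history now [(1, 30), (5, 28), (6, 15), (7, 11), (11, 6), (12, 26), (13, 28), (14, 24), (15, 20), (16, 28)])
v17: WRITE b=0  (b history now [(1, 30), (5, 28), (6, 15), (7, 11), (11, 6), (12, 26), (13, 28), (14, 24), (15, 20), (16, 28), (17, 0)])
v18: WRITE a=19  (a history now [(2, 7), (3, 12), (4, 29), (8, 28), (9, 21), (10, 2), (18, 19)])
v19: WRITE b=17  (b history now [(1, 30), (5, 28), (6, 15), (7, 11), (11, 6), (12, 26), (13, 28), (14, 24), (15, 20), (16, 28), (17, 0), (19, 17)])
v20: WRITE a=13  (a history now [(2, 7), (3, 12), (4, 29), (8, 28), (9, 21), (10, 2), (18, 19), (20, 13)])
v21: WRITE b=0  (b history now [(1, 30), (5, 28), (6, 15), (7, 11), (11, 6), (12, 26), (13, 28), (14, 24), (15, 20), (16, 28), (17, 0), (19, 17), (21, 0)])
v22: WRITE a=1  (a history now [(2, 7), (3, 12), (4, 29), (8, 28), (9, 21), (10, 2), (18, 19), (20, 13), (22, 1)])
READ b @v18: history=[(1, 30), (5, 28), (6, 15), (7, 11), (11, 6), (12, 26), (13, 28), (14, 24), (15, 20), (16, 28), (17, 0), (19, 17), (21, 0)] -> pick v17 -> 0
v23: WRITE b=27  (b history now [(1, 30), (5, 28), (6, 15), (7, 11), (11, 6), (12, 26), (13, 28), (14, 24), (15, 20), (16, 28), (17, 0), (19, 17), (21, 0), (23, 27)])
READ a @v9: history=[(2, 7), (3, 12), (4, 29), (8, 28), (9, 21), (10, 2), (18, 19), (20, 13), (22, 1)] -> pick v9 -> 21
READ a @v14: history=[(2, 7), (3, 12), (4, 29), (8, 28), (9, 21), (10, 2), (18, 19), (20, 13), (22, 1)] -> pick v10 -> 2
v24: WRITE b=15  (b history now [(1, 30), (5, 28), (6, 15), (7, 11), (11, 6), (12, 26), (13, 28), (14, 24), (15, 20), (16, 28), (17, 0), (19, 17), (21, 0), (23, 27), (24, 15)])
v25: WRITE a=4  (a history now [(2, 7), (3, 12), (4, 29), (8, 28), (9, 21), (10, 2), (18, 19), (20, 13), (22, 1), (25, 4)])
Read results in order: ['11', '21', '0', '21', '2']
NONE count = 0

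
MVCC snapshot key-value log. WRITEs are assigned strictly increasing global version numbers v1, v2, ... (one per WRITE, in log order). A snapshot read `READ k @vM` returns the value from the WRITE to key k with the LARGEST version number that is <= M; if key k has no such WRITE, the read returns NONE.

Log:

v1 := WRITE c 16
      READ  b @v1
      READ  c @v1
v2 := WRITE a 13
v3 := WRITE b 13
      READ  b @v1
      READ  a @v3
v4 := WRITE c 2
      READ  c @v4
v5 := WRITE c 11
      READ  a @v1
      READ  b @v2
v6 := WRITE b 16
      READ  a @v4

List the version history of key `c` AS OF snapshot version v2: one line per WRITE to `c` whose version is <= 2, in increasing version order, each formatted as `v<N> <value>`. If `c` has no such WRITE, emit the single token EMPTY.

Answer: v1 16

Derivation:
Scan writes for key=c with version <= 2:
  v1 WRITE c 16 -> keep
  v2 WRITE a 13 -> skip
  v3 WRITE b 13 -> skip
  v4 WRITE c 2 -> drop (> snap)
  v5 WRITE c 11 -> drop (> snap)
  v6 WRITE b 16 -> skip
Collected: [(1, 16)]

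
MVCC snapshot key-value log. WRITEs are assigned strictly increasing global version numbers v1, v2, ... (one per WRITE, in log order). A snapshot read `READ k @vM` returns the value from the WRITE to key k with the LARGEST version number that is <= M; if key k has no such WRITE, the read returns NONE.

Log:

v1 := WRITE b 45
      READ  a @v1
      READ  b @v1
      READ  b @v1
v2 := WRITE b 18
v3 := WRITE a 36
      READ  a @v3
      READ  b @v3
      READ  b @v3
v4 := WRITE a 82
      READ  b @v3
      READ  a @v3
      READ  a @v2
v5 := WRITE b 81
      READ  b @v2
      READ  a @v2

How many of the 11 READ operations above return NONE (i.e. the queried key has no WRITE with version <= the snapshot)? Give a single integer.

v1: WRITE b=45  (b history now [(1, 45)])
READ a @v1: history=[] -> no version <= 1 -> NONE
READ b @v1: history=[(1, 45)] -> pick v1 -> 45
READ b @v1: history=[(1, 45)] -> pick v1 -> 45
v2: WRITE b=18  (b history now [(1, 45), (2, 18)])
v3: WRITE a=36  (a history now [(3, 36)])
READ a @v3: history=[(3, 36)] -> pick v3 -> 36
READ b @v3: history=[(1, 45), (2, 18)] -> pick v2 -> 18
READ b @v3: history=[(1, 45), (2, 18)] -> pick v2 -> 18
v4: WRITE a=82  (a history now [(3, 36), (4, 82)])
READ b @v3: history=[(1, 45), (2, 18)] -> pick v2 -> 18
READ a @v3: history=[(3, 36), (4, 82)] -> pick v3 -> 36
READ a @v2: history=[(3, 36), (4, 82)] -> no version <= 2 -> NONE
v5: WRITE b=81  (b history now [(1, 45), (2, 18), (5, 81)])
READ b @v2: history=[(1, 45), (2, 18), (5, 81)] -> pick v2 -> 18
READ a @v2: history=[(3, 36), (4, 82)] -> no version <= 2 -> NONE
Read results in order: ['NONE', '45', '45', '36', '18', '18', '18', '36', 'NONE', '18', 'NONE']
NONE count = 3

Answer: 3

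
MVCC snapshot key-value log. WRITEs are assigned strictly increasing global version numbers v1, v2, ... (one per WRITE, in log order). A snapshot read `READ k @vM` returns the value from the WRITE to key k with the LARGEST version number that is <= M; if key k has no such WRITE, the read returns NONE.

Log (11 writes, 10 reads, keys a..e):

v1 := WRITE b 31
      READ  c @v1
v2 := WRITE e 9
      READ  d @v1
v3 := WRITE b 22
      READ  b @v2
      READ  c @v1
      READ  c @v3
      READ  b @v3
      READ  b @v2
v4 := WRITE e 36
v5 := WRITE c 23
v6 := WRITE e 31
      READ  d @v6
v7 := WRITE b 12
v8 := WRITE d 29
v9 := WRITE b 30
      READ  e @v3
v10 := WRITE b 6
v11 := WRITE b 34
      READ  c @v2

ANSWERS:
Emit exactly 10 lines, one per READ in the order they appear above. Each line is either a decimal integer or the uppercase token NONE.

Answer: NONE
NONE
31
NONE
NONE
22
31
NONE
9
NONE

Derivation:
v1: WRITE b=31  (b history now [(1, 31)])
READ c @v1: history=[] -> no version <= 1 -> NONE
v2: WRITE e=9  (e history now [(2, 9)])
READ d @v1: history=[] -> no version <= 1 -> NONE
v3: WRITE b=22  (b history now [(1, 31), (3, 22)])
READ b @v2: history=[(1, 31), (3, 22)] -> pick v1 -> 31
READ c @v1: history=[] -> no version <= 1 -> NONE
READ c @v3: history=[] -> no version <= 3 -> NONE
READ b @v3: history=[(1, 31), (3, 22)] -> pick v3 -> 22
READ b @v2: history=[(1, 31), (3, 22)] -> pick v1 -> 31
v4: WRITE e=36  (e history now [(2, 9), (4, 36)])
v5: WRITE c=23  (c history now [(5, 23)])
v6: WRITE e=31  (e history now [(2, 9), (4, 36), (6, 31)])
READ d @v6: history=[] -> no version <= 6 -> NONE
v7: WRITE b=12  (b history now [(1, 31), (3, 22), (7, 12)])
v8: WRITE d=29  (d history now [(8, 29)])
v9: WRITE b=30  (b history now [(1, 31), (3, 22), (7, 12), (9, 30)])
READ e @v3: history=[(2, 9), (4, 36), (6, 31)] -> pick v2 -> 9
v10: WRITE b=6  (b history now [(1, 31), (3, 22), (7, 12), (9, 30), (10, 6)])
v11: WRITE b=34  (b history now [(1, 31), (3, 22), (7, 12), (9, 30), (10, 6), (11, 34)])
READ c @v2: history=[(5, 23)] -> no version <= 2 -> NONE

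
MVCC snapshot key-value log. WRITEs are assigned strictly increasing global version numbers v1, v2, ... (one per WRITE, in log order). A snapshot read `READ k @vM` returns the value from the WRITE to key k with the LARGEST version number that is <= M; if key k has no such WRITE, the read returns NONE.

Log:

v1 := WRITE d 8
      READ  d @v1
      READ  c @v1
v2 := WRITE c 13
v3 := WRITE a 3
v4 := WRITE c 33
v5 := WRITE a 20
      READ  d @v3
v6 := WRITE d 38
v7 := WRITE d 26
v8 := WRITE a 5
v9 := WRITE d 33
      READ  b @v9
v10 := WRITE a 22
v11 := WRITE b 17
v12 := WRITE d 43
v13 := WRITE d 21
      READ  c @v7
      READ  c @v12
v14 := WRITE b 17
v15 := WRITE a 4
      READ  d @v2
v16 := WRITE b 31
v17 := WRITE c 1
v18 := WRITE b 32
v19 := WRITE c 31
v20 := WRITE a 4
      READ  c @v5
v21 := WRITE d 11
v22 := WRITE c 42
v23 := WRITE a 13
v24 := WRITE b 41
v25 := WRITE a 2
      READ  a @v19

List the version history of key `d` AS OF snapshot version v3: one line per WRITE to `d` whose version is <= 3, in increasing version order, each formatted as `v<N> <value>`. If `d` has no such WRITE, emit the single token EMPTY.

Scan writes for key=d with version <= 3:
  v1 WRITE d 8 -> keep
  v2 WRITE c 13 -> skip
  v3 WRITE a 3 -> skip
  v4 WRITE c 33 -> skip
  v5 WRITE a 20 -> skip
  v6 WRITE d 38 -> drop (> snap)
  v7 WRITE d 26 -> drop (> snap)
  v8 WRITE a 5 -> skip
  v9 WRITE d 33 -> drop (> snap)
  v10 WRITE a 22 -> skip
  v11 WRITE b 17 -> skip
  v12 WRITE d 43 -> drop (> snap)
  v13 WRITE d 21 -> drop (> snap)
  v14 WRITE b 17 -> skip
  v15 WRITE a 4 -> skip
  v16 WRITE b 31 -> skip
  v17 WRITE c 1 -> skip
  v18 WRITE b 32 -> skip
  v19 WRITE c 31 -> skip
  v20 WRITE a 4 -> skip
  v21 WRITE d 11 -> drop (> snap)
  v22 WRITE c 42 -> skip
  v23 WRITE a 13 -> skip
  v24 WRITE b 41 -> skip
  v25 WRITE a 2 -> skip
Collected: [(1, 8)]

Answer: v1 8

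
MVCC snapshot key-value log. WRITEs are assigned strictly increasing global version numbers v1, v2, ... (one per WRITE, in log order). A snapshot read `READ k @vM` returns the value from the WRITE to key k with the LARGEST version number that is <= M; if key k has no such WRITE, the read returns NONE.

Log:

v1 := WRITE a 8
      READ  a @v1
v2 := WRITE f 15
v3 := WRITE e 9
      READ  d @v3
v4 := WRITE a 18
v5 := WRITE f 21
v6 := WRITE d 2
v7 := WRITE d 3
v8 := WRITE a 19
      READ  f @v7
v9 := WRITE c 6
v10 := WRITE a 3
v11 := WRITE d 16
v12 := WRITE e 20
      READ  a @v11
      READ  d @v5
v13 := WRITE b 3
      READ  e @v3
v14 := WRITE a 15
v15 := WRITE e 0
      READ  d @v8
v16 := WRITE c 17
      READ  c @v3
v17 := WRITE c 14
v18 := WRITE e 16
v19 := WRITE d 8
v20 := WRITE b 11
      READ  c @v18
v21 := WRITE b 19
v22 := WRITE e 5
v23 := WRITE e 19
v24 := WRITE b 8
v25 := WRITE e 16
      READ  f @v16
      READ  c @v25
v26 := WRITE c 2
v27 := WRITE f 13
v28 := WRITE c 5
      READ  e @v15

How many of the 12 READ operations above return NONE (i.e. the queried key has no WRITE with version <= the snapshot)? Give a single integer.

v1: WRITE a=8  (a history now [(1, 8)])
READ a @v1: history=[(1, 8)] -> pick v1 -> 8
v2: WRITE f=15  (f history now [(2, 15)])
v3: WRITE e=9  (e history now [(3, 9)])
READ d @v3: history=[] -> no version <= 3 -> NONE
v4: WRITE a=18  (a history now [(1, 8), (4, 18)])
v5: WRITE f=21  (f history now [(2, 15), (5, 21)])
v6: WRITE d=2  (d history now [(6, 2)])
v7: WRITE d=3  (d history now [(6, 2), (7, 3)])
v8: WRITE a=19  (a history now [(1, 8), (4, 18), (8, 19)])
READ f @v7: history=[(2, 15), (5, 21)] -> pick v5 -> 21
v9: WRITE c=6  (c history now [(9, 6)])
v10: WRITE a=3  (a history now [(1, 8), (4, 18), (8, 19), (10, 3)])
v11: WRITE d=16  (d history now [(6, 2), (7, 3), (11, 16)])
v12: WRITE e=20  (e history now [(3, 9), (12, 20)])
READ a @v11: history=[(1, 8), (4, 18), (8, 19), (10, 3)] -> pick v10 -> 3
READ d @v5: history=[(6, 2), (7, 3), (11, 16)] -> no version <= 5 -> NONE
v13: WRITE b=3  (b history now [(13, 3)])
READ e @v3: history=[(3, 9), (12, 20)] -> pick v3 -> 9
v14: WRITE a=15  (a history now [(1, 8), (4, 18), (8, 19), (10, 3), (14, 15)])
v15: WRITE e=0  (e history now [(3, 9), (12, 20), (15, 0)])
READ d @v8: history=[(6, 2), (7, 3), (11, 16)] -> pick v7 -> 3
v16: WRITE c=17  (c history now [(9, 6), (16, 17)])
READ c @v3: history=[(9, 6), (16, 17)] -> no version <= 3 -> NONE
v17: WRITE c=14  (c history now [(9, 6), (16, 17), (17, 14)])
v18: WRITE e=16  (e history now [(3, 9), (12, 20), (15, 0), (18, 16)])
v19: WRITE d=8  (d history now [(6, 2), (7, 3), (11, 16), (19, 8)])
v20: WRITE b=11  (b history now [(13, 3), (20, 11)])
READ c @v18: history=[(9, 6), (16, 17), (17, 14)] -> pick v17 -> 14
v21: WRITE b=19  (b history now [(13, 3), (20, 11), (21, 19)])
v22: WRITE e=5  (e history now [(3, 9), (12, 20), (15, 0), (18, 16), (22, 5)])
v23: WRITE e=19  (e history now [(3, 9), (12, 20), (15, 0), (18, 16), (22, 5), (23, 19)])
v24: WRITE b=8  (b history now [(13, 3), (20, 11), (21, 19), (24, 8)])
v25: WRITE e=16  (e history now [(3, 9), (12, 20), (15, 0), (18, 16), (22, 5), (23, 19), (25, 16)])
READ f @v16: history=[(2, 15), (5, 21)] -> pick v5 -> 21
READ c @v25: history=[(9, 6), (16, 17), (17, 14)] -> pick v17 -> 14
v26: WRITE c=2  (c history now [(9, 6), (16, 17), (17, 14), (26, 2)])
v27: WRITE f=13  (f history now [(2, 15), (5, 21), (27, 13)])
v28: WRITE c=5  (c history now [(9, 6), (16, 17), (17, 14), (26, 2), (28, 5)])
READ e @v15: history=[(3, 9), (12, 20), (15, 0), (18, 16), (22, 5), (23, 19), (25, 16)] -> pick v15 -> 0
Read results in order: ['8', 'NONE', '21', '3', 'NONE', '9', '3', 'NONE', '14', '21', '14', '0']
NONE count = 3

Answer: 3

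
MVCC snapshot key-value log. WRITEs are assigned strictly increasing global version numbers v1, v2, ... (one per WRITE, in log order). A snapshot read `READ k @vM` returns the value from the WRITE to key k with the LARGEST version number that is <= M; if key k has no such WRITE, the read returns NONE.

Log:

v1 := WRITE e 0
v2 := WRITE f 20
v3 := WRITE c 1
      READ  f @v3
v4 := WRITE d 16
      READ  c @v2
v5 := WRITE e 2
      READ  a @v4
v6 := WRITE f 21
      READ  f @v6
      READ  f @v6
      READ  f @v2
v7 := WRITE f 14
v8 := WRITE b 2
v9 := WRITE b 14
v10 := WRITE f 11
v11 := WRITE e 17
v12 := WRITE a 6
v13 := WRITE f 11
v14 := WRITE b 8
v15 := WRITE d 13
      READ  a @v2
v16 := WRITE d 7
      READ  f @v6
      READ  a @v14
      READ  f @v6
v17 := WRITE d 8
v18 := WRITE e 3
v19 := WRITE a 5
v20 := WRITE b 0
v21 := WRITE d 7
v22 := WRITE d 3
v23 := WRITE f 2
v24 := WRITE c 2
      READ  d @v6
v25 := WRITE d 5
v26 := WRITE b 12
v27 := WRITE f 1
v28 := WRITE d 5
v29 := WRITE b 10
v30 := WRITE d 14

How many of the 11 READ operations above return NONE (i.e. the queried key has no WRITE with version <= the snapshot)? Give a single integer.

Answer: 3

Derivation:
v1: WRITE e=0  (e history now [(1, 0)])
v2: WRITE f=20  (f history now [(2, 20)])
v3: WRITE c=1  (c history now [(3, 1)])
READ f @v3: history=[(2, 20)] -> pick v2 -> 20
v4: WRITE d=16  (d history now [(4, 16)])
READ c @v2: history=[(3, 1)] -> no version <= 2 -> NONE
v5: WRITE e=2  (e history now [(1, 0), (5, 2)])
READ a @v4: history=[] -> no version <= 4 -> NONE
v6: WRITE f=21  (f history now [(2, 20), (6, 21)])
READ f @v6: history=[(2, 20), (6, 21)] -> pick v6 -> 21
READ f @v6: history=[(2, 20), (6, 21)] -> pick v6 -> 21
READ f @v2: history=[(2, 20), (6, 21)] -> pick v2 -> 20
v7: WRITE f=14  (f history now [(2, 20), (6, 21), (7, 14)])
v8: WRITE b=2  (b history now [(8, 2)])
v9: WRITE b=14  (b history now [(8, 2), (9, 14)])
v10: WRITE f=11  (f history now [(2, 20), (6, 21), (7, 14), (10, 11)])
v11: WRITE e=17  (e history now [(1, 0), (5, 2), (11, 17)])
v12: WRITE a=6  (a history now [(12, 6)])
v13: WRITE f=11  (f history now [(2, 20), (6, 21), (7, 14), (10, 11), (13, 11)])
v14: WRITE b=8  (b history now [(8, 2), (9, 14), (14, 8)])
v15: WRITE d=13  (d history now [(4, 16), (15, 13)])
READ a @v2: history=[(12, 6)] -> no version <= 2 -> NONE
v16: WRITE d=7  (d history now [(4, 16), (15, 13), (16, 7)])
READ f @v6: history=[(2, 20), (6, 21), (7, 14), (10, 11), (13, 11)] -> pick v6 -> 21
READ a @v14: history=[(12, 6)] -> pick v12 -> 6
READ f @v6: history=[(2, 20), (6, 21), (7, 14), (10, 11), (13, 11)] -> pick v6 -> 21
v17: WRITE d=8  (d history now [(4, 16), (15, 13), (16, 7), (17, 8)])
v18: WRITE e=3  (e history now [(1, 0), (5, 2), (11, 17), (18, 3)])
v19: WRITE a=5  (a history now [(12, 6), (19, 5)])
v20: WRITE b=0  (b history now [(8, 2), (9, 14), (14, 8), (20, 0)])
v21: WRITE d=7  (d history now [(4, 16), (15, 13), (16, 7), (17, 8), (21, 7)])
v22: WRITE d=3  (d history now [(4, 16), (15, 13), (16, 7), (17, 8), (21, 7), (22, 3)])
v23: WRITE f=2  (f history now [(2, 20), (6, 21), (7, 14), (10, 11), (13, 11), (23, 2)])
v24: WRITE c=2  (c history now [(3, 1), (24, 2)])
READ d @v6: history=[(4, 16), (15, 13), (16, 7), (17, 8), (21, 7), (22, 3)] -> pick v4 -> 16
v25: WRITE d=5  (d history now [(4, 16), (15, 13), (16, 7), (17, 8), (21, 7), (22, 3), (25, 5)])
v26: WRITE b=12  (b history now [(8, 2), (9, 14), (14, 8), (20, 0), (26, 12)])
v27: WRITE f=1  (f history now [(2, 20), (6, 21), (7, 14), (10, 11), (13, 11), (23, 2), (27, 1)])
v28: WRITE d=5  (d history now [(4, 16), (15, 13), (16, 7), (17, 8), (21, 7), (22, 3), (25, 5), (28, 5)])
v29: WRITE b=10  (b history now [(8, 2), (9, 14), (14, 8), (20, 0), (26, 12), (29, 10)])
v30: WRITE d=14  (d history now [(4, 16), (15, 13), (16, 7), (17, 8), (21, 7), (22, 3), (25, 5), (28, 5), (30, 14)])
Read results in order: ['20', 'NONE', 'NONE', '21', '21', '20', 'NONE', '21', '6', '21', '16']
NONE count = 3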